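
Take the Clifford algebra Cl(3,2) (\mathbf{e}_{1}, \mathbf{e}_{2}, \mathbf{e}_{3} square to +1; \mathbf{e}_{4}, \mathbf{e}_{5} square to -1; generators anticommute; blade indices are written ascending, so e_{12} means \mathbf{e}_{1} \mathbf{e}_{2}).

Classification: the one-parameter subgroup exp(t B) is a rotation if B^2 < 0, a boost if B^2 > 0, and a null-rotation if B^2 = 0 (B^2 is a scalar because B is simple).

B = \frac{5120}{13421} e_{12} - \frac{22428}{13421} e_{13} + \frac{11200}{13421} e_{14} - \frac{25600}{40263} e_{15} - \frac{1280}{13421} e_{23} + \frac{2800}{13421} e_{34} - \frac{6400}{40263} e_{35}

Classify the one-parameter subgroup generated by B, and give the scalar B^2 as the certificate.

B^2 term by term: the squares give (\frac{5120}{13421})^2*(e_{12})^2 + (-\frac{22428}{13421})^2*(e_{13})^2 + (\frac{11200}{13421})^2*(e_{14})^2 + (-\frac{25600}{40263})^2*(e_{15})^2 + (-\frac{1280}{13421})^2*(e_{23})^2 + (\frac{2800}{13421})^2*(e_{34})^2 + (-\frac{6400}{40263})^2*(e_{35})^2 = \frac{26214400}{180123241}*(-1) + \frac{503015184}{180123241}*(-1) + \frac{125440000}{180123241}*(+1) + \frac{655360000}{1621109169}*(+1) + \frac{1638400}{180123241}*(-1) + \frac{7840000}{180123241}*(+1) + \frac{40960000}{1621109169}*(+1) = -\frac{16}{9} (each basis 2-blade squares to minus the product of its generators' squares); cross terms between blades sharing an index anticommute and cancel; the commuting (index-disjoint) pairs give grade-4 terms 2*c*c'*(blade product), which cancel blade by blade — e_{1234}: \frac{28672000}{180123241} - \frac{28672000}{180123241} = 0; e_{1235}: -\frac{65536000}{540369723} + \frac{65536000}{540369723} = 0; e_{1345}: \frac{143360000}{540369723} - \frac{143360000}{540369723} = 0 — confirming B is simple. So B^2 = -\frac{16}{9}.
Answer: rotation, certificate B^2 = -\frac{16}{9}. Note: conjugating B changes its blade decomposition but never the scalar B^2 = -\frac{16}{9}, whose sign settles the classification.


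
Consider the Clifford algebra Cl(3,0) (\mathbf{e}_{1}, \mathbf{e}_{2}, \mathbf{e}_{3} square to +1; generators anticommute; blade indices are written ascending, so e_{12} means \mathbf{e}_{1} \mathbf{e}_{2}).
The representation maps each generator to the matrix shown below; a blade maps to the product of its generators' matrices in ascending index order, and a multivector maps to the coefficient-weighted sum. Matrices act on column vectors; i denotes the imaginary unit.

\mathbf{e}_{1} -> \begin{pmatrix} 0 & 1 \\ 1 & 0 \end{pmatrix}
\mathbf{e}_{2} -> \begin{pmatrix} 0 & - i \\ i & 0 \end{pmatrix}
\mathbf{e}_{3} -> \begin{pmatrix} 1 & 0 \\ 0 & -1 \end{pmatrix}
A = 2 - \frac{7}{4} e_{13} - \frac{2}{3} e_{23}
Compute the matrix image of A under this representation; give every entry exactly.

Bivector images (products of the table entries): rho(e_{13}) = rho(\mathbf{e}_{1})rho(\mathbf{e}_{3}) = \begin{pmatrix} 0 & -1 \\ 1 & 0 \end{pmatrix}; rho(e_{23}) = rho(\mathbf{e}_{2})rho(\mathbf{e}_{3}) = \begin{pmatrix} 0 & i \\ i & 0 \end{pmatrix}.
M = (2)*1 + (-\frac{7}{4})*rho(e_{13}) + (-\frac{2}{3})*rho(e_{23}), summed entrywise (1 is the identity matrix):
Answer: \begin{pmatrix} 2 & \frac{7}{4} - \frac{2 i}{3} \\ - \frac{7}{4} - \frac{2 i}{3} & 2 \end{pmatrix}


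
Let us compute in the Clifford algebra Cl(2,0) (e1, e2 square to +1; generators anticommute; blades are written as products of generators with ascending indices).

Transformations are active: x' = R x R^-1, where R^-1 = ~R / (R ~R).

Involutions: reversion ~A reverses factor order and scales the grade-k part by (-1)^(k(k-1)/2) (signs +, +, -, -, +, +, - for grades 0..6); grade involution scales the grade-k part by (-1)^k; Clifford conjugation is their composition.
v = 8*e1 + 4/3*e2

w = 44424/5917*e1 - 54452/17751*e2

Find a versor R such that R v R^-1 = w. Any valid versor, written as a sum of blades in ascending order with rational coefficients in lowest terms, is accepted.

The midline construction: v and w both square to 592/9, so reflecting in their sum 91760/5917*e1 - 30784/17751*e2 exchanges them.
Answer: 91760/5917*e1 - 30784/17751*e2


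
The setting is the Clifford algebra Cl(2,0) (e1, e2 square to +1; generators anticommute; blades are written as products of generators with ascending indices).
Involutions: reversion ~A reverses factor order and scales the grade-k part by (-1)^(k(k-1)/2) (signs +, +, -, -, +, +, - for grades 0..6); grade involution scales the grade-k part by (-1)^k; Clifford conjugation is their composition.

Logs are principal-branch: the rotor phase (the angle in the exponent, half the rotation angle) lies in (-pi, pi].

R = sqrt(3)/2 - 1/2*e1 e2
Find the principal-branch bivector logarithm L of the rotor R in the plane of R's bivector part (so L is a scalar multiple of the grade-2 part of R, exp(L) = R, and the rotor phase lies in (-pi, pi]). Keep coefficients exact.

The scalar part of R is sqrt(3)/2, so the principal-branch rotor phase is pinned; divide the bivector part by its sine to get the unit plane — L is the phase times that plane.
Concretely: cos(phase) = sqrt(3)/2 gives phase = ±pi/6, and since phase/sin(phase) is even the sign is immaterial: L = (phase/sin(phase)) * <R>_2 = (pi/3) * <R>_2.
Answer: -pi/6*e1 e2


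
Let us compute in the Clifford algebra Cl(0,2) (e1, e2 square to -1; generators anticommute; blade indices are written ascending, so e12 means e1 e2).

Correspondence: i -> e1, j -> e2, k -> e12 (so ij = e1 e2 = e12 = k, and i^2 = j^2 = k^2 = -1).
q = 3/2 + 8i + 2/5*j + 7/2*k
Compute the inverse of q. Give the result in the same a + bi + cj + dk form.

In blades: q = 3/2 + 8*e1 + 2/5*e2 + 7/2*e12.
With qbar = 3/2 - 8*e1 - 2/5*e2 - 7/2*e12 (scalar fixed, mapped units negated), q qbar = 3933/50 (the sum of squared coefficients), so q^-1 = qbar / (3933/50) = 25/1311 - 400/3933*e1 - 20/3933*e2 - 175/3933*e12; translating back:
Answer: 25/1311 - 400/3933*i - 20/3933*j - 175/3933*k


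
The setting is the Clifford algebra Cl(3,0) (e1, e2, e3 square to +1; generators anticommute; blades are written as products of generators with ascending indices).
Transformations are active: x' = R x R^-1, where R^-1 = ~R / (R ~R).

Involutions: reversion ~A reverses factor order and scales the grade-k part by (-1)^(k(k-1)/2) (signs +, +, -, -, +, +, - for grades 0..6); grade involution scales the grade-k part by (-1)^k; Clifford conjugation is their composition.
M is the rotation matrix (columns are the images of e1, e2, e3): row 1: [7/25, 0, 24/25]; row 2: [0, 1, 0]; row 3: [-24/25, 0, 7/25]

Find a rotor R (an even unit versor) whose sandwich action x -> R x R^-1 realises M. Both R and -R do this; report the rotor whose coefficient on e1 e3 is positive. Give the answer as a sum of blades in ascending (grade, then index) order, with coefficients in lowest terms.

Method: write R = a + b12*e1 e2 + b13*e1 e3 + b23*e2 e3 with a^2 + b12^2 + b13^2 + b23^2 = 1 (so R^-1 = ~R). Expanding the columns R e_j ~R gives tr M = 4a^2 - 1 and, from the antisymmetric part, M21 - M12 = -4a*b12, M13 - M31 = 4a*b13, M32 - M23 = -4a*b23.
Here tr M = 39/25, so a^2 = (1 + tr M)/4 = 16/25 and a = ±4/5. Taking a = 4/5: M21 - M12 = 0, M13 - M31 = 48/25, M32 - M23 = 0, giving b12 = 0, b13 = 3/5, b23 = 0, i.e. R = 4/5 + 3/5*e1 e3.
Its e1 e3 coefficient is already positive.
Answer: 4/5 + 3/5*e1 e3. Why the constraint matters: R and -R act identically through the sandwich — M has trace 39/25 either way — so only the sign condition on e1 e3 picks one of the two preimages.


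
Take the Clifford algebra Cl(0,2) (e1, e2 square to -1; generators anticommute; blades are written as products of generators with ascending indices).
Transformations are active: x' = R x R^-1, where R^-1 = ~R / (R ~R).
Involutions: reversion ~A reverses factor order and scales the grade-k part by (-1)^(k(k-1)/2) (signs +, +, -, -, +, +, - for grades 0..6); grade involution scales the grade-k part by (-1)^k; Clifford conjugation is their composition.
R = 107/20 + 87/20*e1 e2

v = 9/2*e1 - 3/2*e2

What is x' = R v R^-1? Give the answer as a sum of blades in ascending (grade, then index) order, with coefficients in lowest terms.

~R = 107/20 - 87/20*e1 e2, and R ~R = 9509/200, so R^-1 = ~R / (9509/200).
R v = 153/5*e1 + 231/20*e2
Answer: 45387/19018*e1 + 77961/19018*e2


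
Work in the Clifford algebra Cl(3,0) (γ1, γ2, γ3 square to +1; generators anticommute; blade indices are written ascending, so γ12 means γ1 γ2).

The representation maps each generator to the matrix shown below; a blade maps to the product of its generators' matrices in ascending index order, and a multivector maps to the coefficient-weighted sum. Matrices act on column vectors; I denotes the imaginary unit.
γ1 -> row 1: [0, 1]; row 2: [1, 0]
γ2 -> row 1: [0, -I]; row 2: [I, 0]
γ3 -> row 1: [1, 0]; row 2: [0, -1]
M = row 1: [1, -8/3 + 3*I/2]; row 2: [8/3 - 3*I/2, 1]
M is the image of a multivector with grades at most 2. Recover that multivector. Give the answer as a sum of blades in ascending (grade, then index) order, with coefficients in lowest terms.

Method: 1, rho(γ1), rho(γ2), rho(γ3) form a trace-orthogonal basis of the 2x2 complex matrices (tr(X Y) = 2 if X = Y, else 0), so M = m0*1 + m1*rho(γ1) + m2*rho(γ2) + m3*rho(γ3) with m0 = tr(M)/2 = 1, m1 = tr(M rho(γ1))/2 = 0, m2 = tr(M rho(γ2))/2 = -3/2 - 8*I/3, m3 = tr(M rho(γ3))/2 = 0.
Multiplying table entries, the bivector images are rho(γ12) = I*rho(γ3), rho(γ13) = -I*rho(γ2), rho(γ23) = I*rho(γ1); with real blade coefficients the real parts of m0..m3 are the coefficients of 1, γ1, γ2, γ3 and the imaginary parts give the bivectors (γ23: Im m1, γ13: -Im m2, γ12: Im m3).
Answer: 1 - 3/2*γ2 + 8/3*γ13


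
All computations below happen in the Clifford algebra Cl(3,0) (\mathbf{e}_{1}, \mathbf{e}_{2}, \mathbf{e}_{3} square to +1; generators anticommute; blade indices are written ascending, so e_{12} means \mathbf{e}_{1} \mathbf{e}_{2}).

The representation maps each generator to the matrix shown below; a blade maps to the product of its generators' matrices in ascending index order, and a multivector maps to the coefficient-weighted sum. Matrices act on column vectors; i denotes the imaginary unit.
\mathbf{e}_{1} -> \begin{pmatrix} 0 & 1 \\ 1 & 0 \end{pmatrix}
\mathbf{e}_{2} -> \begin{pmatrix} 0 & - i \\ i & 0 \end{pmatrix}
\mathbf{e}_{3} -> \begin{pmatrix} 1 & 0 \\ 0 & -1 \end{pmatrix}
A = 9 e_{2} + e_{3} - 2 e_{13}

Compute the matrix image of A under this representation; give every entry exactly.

Bivector images (products of the table entries): rho(e_{13}) = rho(\mathbf{e}_{1})rho(\mathbf{e}_{3}) = \begin{pmatrix} 0 & -1 \\ 1 & 0 \end{pmatrix}.
M = (9)*rho(e_{2}) + (1)*rho(e_{3}) + (-2)*rho(e_{13}), summed entrywise:
Answer: \begin{pmatrix} 1 & 2 - 9 i \\ -2 + 9 i & -1 \end{pmatrix}


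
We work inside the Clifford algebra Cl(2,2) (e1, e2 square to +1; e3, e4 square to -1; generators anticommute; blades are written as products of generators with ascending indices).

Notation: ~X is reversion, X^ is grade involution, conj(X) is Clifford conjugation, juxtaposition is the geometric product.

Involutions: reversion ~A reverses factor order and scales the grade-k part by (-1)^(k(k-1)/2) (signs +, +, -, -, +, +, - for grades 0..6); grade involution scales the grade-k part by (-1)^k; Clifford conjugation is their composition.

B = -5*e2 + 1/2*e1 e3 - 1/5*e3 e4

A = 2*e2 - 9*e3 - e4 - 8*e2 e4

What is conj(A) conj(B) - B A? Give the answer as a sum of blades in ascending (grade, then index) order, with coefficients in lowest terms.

first term: -10 - 9/2*e1 + 1/5*e3 - 209/5*e4 - 217/5*e2 e3 - 5*e2 e4 - e1 e2 e3 - 1/2*e1 e3 e4 - 2/5*e2 e3 e4 + 4*e1 e2 e3 e4
second term: -10 + 9/2*e1 - 1/5*e3 + 209/5*e4 + 217/5*e2 e3 + 5*e2 e4 - e1 e2 e3 - 1/2*e1 e3 e4 - 2/5*e2 e3 e4 + 4*e1 e2 e3 e4
Answer: -9*e1 + 2/5*e3 - 418/5*e4 - 434/5*e2 e3 - 10*e2 e4


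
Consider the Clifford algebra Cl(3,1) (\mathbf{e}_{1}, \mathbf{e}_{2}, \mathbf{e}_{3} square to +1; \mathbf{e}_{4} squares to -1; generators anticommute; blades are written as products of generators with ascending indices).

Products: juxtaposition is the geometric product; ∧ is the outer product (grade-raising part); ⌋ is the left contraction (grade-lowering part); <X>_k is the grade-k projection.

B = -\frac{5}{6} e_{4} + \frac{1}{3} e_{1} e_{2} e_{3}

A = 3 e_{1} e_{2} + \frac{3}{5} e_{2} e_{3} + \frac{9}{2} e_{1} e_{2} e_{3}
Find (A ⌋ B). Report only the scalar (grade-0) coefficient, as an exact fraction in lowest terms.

step 1: -\frac{3}{2} - \frac{1}{5} e_{1} - e_{3}
Answer: -\frac{3}{2}


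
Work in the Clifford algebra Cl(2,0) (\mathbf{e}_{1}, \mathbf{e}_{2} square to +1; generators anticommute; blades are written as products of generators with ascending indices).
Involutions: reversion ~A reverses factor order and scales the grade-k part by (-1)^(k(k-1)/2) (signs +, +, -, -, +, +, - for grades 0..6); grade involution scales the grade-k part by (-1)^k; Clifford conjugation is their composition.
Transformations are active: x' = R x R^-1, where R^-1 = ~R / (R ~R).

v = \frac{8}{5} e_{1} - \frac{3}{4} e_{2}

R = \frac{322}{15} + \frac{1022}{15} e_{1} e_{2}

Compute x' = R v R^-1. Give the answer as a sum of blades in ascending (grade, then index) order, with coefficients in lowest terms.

~R = \frac{322}{15} - \frac{1022}{15} e_{1} e_{2}, and R ~R = \frac{1148168}{225}, so R^-1 = ~R / (\frac{1148168}{225}).
R v = -\frac{2513}{150} e_{1} - \frac{18767}{150} e_{2}
Answer: -\frac{20397}{11716} e_{1} - \frac{4432}{14645} e_{2}


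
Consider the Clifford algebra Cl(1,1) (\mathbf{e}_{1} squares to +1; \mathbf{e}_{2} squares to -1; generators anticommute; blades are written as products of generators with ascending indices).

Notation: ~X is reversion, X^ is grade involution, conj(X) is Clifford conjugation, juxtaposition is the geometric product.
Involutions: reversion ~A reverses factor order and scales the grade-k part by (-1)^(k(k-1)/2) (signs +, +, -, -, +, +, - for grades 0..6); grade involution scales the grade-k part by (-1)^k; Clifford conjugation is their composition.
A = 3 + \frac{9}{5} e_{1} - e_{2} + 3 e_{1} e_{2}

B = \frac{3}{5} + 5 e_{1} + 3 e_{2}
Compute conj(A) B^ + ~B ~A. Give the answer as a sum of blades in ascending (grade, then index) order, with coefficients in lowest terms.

first term: \frac{69}{5} - \frac{627}{25} e_{1} - \frac{117}{5} e_{2} + \frac{43}{5} e_{1} e_{2}
second term: \frac{69}{5} + \frac{177}{25} e_{1} - \frac{33}{5} e_{2} - \frac{61}{5} e_{1} e_{2}
Answer: \frac{138}{5} - 18 e_{1} - 30 e_{2} - \frac{18}{5} e_{1} e_{2}


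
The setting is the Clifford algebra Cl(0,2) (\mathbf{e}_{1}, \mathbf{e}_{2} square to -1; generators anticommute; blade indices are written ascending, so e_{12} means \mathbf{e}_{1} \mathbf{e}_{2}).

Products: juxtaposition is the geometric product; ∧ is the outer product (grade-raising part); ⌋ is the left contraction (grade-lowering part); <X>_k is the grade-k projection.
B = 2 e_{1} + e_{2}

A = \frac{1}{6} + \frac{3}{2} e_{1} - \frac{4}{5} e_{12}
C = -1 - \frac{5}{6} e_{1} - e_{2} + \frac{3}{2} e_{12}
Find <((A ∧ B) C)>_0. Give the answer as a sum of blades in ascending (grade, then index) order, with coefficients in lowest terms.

step 1: \frac{1}{3} e_{1} + \frac{1}{6} e_{2} + \frac{3}{2} e_{12}
step 2: -\frac{65}{36} + \frac{17}{12} e_{1} - \frac{23}{12} e_{2} - \frac{61}{36} e_{12}
step 3: -\frac{65}{36}
Answer: -\frac{65}{36}


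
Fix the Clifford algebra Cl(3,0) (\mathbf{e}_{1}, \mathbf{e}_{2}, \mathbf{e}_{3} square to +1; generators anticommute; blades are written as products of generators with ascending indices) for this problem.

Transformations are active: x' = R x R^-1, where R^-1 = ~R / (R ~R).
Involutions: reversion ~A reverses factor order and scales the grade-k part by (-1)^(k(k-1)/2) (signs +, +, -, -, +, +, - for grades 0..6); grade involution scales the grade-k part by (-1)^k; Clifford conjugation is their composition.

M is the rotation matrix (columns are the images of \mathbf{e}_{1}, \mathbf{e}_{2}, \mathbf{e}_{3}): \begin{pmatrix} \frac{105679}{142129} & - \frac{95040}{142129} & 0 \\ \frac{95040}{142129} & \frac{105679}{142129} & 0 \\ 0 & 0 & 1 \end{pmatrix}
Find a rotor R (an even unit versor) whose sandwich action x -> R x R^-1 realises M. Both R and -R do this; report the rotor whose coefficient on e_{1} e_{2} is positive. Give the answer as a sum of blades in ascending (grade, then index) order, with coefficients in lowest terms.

Method: write R = a + b12*e_{1} e_{2} + b13*e_{1} e_{3} + b23*e_{2} e_{3} with a^2 + b12^2 + b13^2 + b23^2 = 1 (so R^-1 = ~R). Expanding the columns R e_j ~R gives tr M = 4a^2 - 1 and, from the antisymmetric part, M21 - M12 = -4a*b12, M13 - M31 = 4a*b13, M32 - M23 = -4a*b23.
Here tr M = \frac{353487}{142129}, so a^2 = (1 + tr M)/4 = \frac{123904}{142129} and a = ±\frac{352}{377}. Taking a = \frac{352}{377}: M21 - M12 = \frac{190080}{142129}, M13 - M31 = 0, M32 - M23 = 0, giving b12 = -\frac{135}{377}, b13 = 0, b23 = 0, i.e. R = \frac{352}{377} - \frac{135}{377} e_{1} e_{2}.
Its e_{1} e_{2} coefficient is negative, so report the other preimage -R.
Answer: -\frac{352}{377} + \frac{135}{377} e_{1} e_{2}. Sheet selection: the two-to-one cover makes ±R indistinguishable at the matrix level (trace \frac{353487}{142129}), so uniqueness comes from the required sign on e_{1} e_{2}.


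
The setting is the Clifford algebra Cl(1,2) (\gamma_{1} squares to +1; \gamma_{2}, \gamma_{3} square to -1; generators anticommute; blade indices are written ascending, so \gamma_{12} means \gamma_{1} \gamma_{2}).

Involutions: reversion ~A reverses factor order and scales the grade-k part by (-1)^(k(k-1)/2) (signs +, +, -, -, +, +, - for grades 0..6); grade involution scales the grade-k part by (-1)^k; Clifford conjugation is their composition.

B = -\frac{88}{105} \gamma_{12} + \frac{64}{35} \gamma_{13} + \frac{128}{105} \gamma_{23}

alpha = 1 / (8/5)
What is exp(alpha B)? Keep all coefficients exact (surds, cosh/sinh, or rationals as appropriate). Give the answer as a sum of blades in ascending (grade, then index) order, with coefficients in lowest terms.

B^2 term by term: the squares give (-\frac{88}{105})^2*(\gamma_{12})^2 + (\frac{64}{35})^2*(\gamma_{13})^2 + (\frac{128}{105})^2*(\gamma_{23})^2 = \frac{7744}{11025}*(+1) + \frac{4096}{1225}*(+1) + \frac{16384}{11025}*(-1) = \frac{64}{25} (each basis 2-blade squares to minus the product of its generators' squares); cross terms between blades sharing an index anticommute and cancel. So B^2 = \frac{64}{25}.
B^2 = \frac{64}{25} — the positive square puts this in the hyperbolic regime; l = \frac{8}{5}, alpha*l = 1, so exp(alpha B) = cosh(1) + (sinh(1)/(\frac{8}{5}))*B = \cosh{\left(1 \right)} + (\frac{5 \sinh{\left(1 \right)}}{8})*B.
Answer: \cosh{\left(1 \right)} - \frac{11 \sinh{\left(1 \right)}}{21} \gamma_{12} + \frac{8 \sinh{\left(1 \right)}}{7} \gamma_{13} + \frac{16 \sinh{\left(1 \right)}}{21} \gamma_{23}


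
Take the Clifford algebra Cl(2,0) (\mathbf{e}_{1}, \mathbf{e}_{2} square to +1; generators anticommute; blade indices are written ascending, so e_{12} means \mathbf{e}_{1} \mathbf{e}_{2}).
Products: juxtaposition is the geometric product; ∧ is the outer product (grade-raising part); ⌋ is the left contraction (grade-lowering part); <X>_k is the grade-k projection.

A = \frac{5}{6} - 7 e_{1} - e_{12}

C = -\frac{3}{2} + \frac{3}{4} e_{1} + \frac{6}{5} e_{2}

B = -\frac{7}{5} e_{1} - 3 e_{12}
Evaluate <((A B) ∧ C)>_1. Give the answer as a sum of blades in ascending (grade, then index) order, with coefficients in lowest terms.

step 1: \frac{34}{5} - \frac{7}{6} e_{1} + \frac{98}{5} e_{2} - \frac{5}{2} e_{12}
step 2: -\frac{51}{5} + \frac{137}{20} e_{1} - \frac{531}{25} e_{2} - \frac{247}{20} e_{12}
step 3: \frac{137}{20} e_{1} - \frac{531}{25} e_{2}
Answer: \frac{137}{20} e_{1} - \frac{531}{25} e_{2}


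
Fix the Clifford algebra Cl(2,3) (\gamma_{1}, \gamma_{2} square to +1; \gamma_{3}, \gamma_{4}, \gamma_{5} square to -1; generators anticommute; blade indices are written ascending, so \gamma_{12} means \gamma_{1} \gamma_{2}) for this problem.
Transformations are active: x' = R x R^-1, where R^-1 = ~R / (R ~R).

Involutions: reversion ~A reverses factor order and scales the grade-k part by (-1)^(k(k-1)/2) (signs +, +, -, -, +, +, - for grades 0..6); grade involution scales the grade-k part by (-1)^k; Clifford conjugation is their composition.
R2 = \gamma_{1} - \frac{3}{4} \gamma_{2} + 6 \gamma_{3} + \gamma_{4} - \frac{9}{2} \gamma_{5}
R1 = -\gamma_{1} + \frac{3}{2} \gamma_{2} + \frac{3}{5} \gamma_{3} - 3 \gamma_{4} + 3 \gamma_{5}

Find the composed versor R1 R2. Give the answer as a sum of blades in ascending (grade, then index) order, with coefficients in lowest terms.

Distribute over the terms of R1 (each basis-blade product reordered to ascending indices, repeated generators contracted through their squares):
(-\gamma_{1}) R2 = -1 + \frac{3}{4} \gamma_{12} - 6 \gamma_{13} - \gamma_{14} + \frac{9}{2} \gamma_{15}
(\frac{3}{2} \gamma_{2}) R2 = -\frac{9}{8} - \frac{3}{2} \gamma_{12} + 9 \gamma_{23} + \frac{3}{2} \gamma_{24} - \frac{27}{4} \gamma_{25}
(\frac{3}{5} \gamma_{3}) R2 = -\frac{18}{5} - \frac{3}{5} \gamma_{13} + \frac{9}{20} \gamma_{23} + \frac{3}{5} \gamma_{34} - \frac{27}{10} \gamma_{35}
(-3 \gamma_{4}) R2 = 3 + 3 \gamma_{14} - \frac{9}{4} \gamma_{24} + 18 \gamma_{34} + \frac{27}{2} \gamma_{45}
(3 \gamma_{5}) R2 = \frac{27}{2} - 3 \gamma_{15} + \frac{9}{4} \gamma_{25} - 18 \gamma_{35} - 3 \gamma_{45}
Summing the partial products and collecting blades:
Answer: \frac{431}{40} - \frac{3}{4} \gamma_{12} - \frac{33}{5} \gamma_{13} + 2 \gamma_{14} + \frac{3}{2} \gamma_{15} + \frac{189}{20} \gamma_{23} - \frac{3}{4} \gamma_{24} - \frac{9}{2} \gamma_{25} + \frac{93}{5} \gamma_{34} - \frac{207}{10} \gamma_{35} + \frac{21}{2} \gamma_{45}


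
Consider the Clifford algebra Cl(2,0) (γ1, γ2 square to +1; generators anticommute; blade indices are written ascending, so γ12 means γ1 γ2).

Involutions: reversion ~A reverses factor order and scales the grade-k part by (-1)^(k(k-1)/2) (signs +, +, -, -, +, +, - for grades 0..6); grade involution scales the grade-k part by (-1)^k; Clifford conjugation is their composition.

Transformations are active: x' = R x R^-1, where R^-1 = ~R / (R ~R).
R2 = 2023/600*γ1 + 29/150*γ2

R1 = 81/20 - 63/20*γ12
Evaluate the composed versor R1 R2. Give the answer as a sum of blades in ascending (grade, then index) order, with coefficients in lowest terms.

Distribute over the terms of R1 (each basis-blade product reordered to ascending indices, repeated generators contracted through their squares):
(81/20) R2 = 54621/4000*γ1 + 783/1000*γ2
(-63/20*γ12) R2 = -609/1000*γ1 + 42483/4000*γ2
Summing the partial products and collecting blades:
Answer: 10437/800*γ1 + 9123/800*γ2


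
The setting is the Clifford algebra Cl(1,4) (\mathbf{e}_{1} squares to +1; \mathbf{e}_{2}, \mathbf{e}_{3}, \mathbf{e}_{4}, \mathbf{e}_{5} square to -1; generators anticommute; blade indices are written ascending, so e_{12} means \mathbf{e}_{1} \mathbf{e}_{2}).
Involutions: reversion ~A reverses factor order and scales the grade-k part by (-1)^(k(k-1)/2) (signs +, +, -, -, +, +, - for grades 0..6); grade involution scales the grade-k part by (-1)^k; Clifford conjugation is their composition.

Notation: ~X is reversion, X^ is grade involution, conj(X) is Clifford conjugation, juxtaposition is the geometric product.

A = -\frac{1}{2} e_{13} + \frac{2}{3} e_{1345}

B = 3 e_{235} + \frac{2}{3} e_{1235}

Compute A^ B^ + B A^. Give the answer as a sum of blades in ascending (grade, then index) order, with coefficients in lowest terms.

first term: \frac{4}{9} e_{24} + \frac{1}{3} e_{25} + 2 e_{124} + \frac{3}{2} e_{125}
second term: -\frac{4}{9} e_{24} + \frac{1}{3} e_{25} - 2 e_{124} + \frac{3}{2} e_{125}
Answer: \frac{2}{3} e_{25} + 3 e_{125}


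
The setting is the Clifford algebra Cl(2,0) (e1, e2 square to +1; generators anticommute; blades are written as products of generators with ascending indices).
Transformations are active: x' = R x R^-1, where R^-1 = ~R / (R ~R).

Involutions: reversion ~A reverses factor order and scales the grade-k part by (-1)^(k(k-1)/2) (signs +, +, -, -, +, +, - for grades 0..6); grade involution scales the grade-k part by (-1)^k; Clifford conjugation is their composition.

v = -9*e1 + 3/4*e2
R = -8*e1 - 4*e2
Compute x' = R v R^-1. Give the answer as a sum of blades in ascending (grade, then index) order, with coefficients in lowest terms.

~R = -8*e1 - 4*e2, and R ~R = 80, so R^-1 = ~R / (80).
R v = 69 - 42*e1 e2
Answer: -24/5*e1 - 153/20*e2


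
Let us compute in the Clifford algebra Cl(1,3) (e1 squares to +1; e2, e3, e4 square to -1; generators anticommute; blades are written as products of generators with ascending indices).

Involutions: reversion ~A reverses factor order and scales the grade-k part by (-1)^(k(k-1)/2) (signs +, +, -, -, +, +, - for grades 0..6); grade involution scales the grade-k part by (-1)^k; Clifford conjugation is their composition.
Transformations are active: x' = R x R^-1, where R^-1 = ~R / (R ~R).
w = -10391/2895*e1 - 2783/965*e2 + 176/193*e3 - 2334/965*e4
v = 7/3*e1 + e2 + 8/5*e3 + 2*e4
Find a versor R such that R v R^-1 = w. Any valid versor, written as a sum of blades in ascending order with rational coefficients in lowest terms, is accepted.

Here q(v) = q(w) = -476/225; the classical choice R = v + w = -1212/965*e1 - 1818/965*e2 + 2424/965*e3 - 404/965*e4 then realises v -> w under the sandwich.
Answer: -1212/965*e1 - 1818/965*e2 + 2424/965*e3 - 404/965*e4


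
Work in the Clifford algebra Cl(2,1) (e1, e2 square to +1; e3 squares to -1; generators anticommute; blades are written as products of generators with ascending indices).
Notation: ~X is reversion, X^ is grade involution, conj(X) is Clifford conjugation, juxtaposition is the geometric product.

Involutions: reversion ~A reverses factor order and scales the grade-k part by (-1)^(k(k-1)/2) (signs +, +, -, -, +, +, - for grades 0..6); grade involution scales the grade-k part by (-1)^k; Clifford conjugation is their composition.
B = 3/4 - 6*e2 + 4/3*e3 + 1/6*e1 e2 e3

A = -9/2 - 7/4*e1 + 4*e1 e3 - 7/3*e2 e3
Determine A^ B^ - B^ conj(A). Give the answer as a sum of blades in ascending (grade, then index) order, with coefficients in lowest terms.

first term: -27/8 + 1013/144*e1 - 265/9*e2 + 20*e3 + 21/2*e1 e2 + 2/3*e1 e3 - 49/24*e2 e3 - 93/4*e1 e2 e3
second term: -27/8 + 901/144*e1 - 277/9*e2 + 20*e3 - 21/2*e1 e2 - 2/3*e1 e3 + 35/24*e2 e3 + 99/4*e1 e2 e3
Answer: 7/9*e1 + 4/3*e2 + 21*e1 e2 + 4/3*e1 e3 - 7/2*e2 e3 - 48*e1 e2 e3


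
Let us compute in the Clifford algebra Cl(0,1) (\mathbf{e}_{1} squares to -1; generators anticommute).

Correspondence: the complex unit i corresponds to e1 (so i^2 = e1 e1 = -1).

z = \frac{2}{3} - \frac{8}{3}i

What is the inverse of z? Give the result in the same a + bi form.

In blades: z = \frac{2}{3} - \frac{8}{3} e_{1}.
With qbar = \frac{2}{3} + \frac{8}{3} e_{1} (scalar fixed, mapped units negated), z qbar = \frac{68}{9} (the sum of squared coefficients), so z^-1 = qbar / (\frac{68}{9}) = \frac{3}{34} + \frac{6}{17} e_{1}; translating back:
Answer: \frac{3}{34} + \frac{6}{17}i


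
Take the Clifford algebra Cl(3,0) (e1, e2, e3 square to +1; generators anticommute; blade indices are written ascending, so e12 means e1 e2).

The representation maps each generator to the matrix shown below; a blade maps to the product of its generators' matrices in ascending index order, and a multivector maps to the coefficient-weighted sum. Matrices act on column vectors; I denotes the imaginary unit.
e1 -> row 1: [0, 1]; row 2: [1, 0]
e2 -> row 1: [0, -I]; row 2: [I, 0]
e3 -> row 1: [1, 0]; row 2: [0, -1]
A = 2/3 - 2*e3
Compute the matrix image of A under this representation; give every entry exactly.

M = (2/3)*1 + (-2)*rho(e3), summed entrywise (1 is the identity matrix):
Answer: row 1: [-4/3, 0]; row 2: [0, 8/3]


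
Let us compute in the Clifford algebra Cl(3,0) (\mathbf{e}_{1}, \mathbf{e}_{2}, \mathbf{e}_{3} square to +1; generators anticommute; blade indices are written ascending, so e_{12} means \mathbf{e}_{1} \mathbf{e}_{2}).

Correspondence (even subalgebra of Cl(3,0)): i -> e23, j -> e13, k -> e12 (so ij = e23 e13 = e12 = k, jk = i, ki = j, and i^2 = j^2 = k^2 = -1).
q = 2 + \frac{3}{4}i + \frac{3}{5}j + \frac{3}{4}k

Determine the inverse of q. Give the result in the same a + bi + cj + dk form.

In blades: q = 2 + \frac{3}{4} e_{12} + \frac{3}{5} e_{13} + \frac{3}{4} e_{23}.
With qbar = 2 - \frac{3}{4} e_{12} - \frac{3}{5} e_{13} - \frac{3}{4} e_{23} (scalar fixed, mapped units negated), q qbar = \frac{1097}{200} (the sum of squared coefficients), so q^-1 = qbar / (\frac{1097}{200}) = \frac{400}{1097} - \frac{150}{1097} e_{12} - \frac{120}{1097} e_{13} - \frac{150}{1097} e_{23}; translating back:
Answer: \frac{400}{1097} - \frac{150}{1097}i - \frac{120}{1097}j - \frac{150}{1097}k


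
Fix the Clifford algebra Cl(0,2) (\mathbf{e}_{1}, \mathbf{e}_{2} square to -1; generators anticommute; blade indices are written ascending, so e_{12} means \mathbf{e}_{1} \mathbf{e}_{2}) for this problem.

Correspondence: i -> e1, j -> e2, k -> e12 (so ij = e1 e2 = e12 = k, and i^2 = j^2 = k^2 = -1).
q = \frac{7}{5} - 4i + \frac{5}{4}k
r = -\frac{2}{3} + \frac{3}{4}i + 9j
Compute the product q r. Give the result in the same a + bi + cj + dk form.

In blades: q = \frac{7}{5} - 4 e_{1} + \frac{5}{4} e_{12}, r = -\frac{2}{3} + \frac{3}{4} e_{1} + 9 e_{2}.
Distribute q over r term by term (generator squares from the signature, products reordered to ascending indices): (\frac{7}{5})*r = -\frac{14}{15} + \frac{21}{20} e_{1} + \frac{63}{5} e_{2}; (-4 e_{1})*r = 3 + \frac{8}{3} e_{1} - 36 e_{12}; (\frac{5}{4} e_{12})*r = -\frac{45}{4} e_{1} + \frac{15}{16} e_{2} - \frac{5}{6} e_{12}.
Sum: \frac{31}{15} - \frac{113}{15} e_{1} + \frac{1083}{80} e_{2} - \frac{221}{6} e_{12}; translating back through the correspondence:
Answer: \frac{31}{15} - \frac{113}{15}i + \frac{1083}{80}j - \frac{221}{6}k


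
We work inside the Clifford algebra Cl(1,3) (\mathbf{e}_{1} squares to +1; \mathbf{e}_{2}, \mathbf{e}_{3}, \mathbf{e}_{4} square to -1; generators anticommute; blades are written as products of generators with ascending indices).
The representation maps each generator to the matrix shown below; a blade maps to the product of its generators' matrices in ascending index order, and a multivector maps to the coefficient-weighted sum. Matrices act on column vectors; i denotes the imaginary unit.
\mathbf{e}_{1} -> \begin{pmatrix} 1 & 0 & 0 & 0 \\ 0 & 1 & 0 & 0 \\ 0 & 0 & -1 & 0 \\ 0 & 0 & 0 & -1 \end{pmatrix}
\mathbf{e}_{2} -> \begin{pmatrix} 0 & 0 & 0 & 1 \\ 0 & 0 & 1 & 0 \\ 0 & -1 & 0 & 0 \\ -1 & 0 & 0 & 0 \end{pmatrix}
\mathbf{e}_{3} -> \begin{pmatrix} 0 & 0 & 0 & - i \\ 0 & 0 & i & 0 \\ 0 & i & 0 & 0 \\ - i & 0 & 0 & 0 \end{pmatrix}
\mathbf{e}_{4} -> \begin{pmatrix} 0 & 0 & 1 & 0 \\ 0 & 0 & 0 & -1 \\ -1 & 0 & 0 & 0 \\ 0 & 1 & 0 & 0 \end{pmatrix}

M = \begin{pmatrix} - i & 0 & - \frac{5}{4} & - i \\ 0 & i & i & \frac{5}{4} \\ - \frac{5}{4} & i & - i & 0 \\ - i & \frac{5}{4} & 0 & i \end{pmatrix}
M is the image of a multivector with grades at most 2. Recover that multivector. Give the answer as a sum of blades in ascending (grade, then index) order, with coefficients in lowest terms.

Method: the blade images are trace-orthogonal — tr(rho(e_A) rho(e_B)^-1) = 4 if A = B and 0 otherwise — and rho(e_A)^-1 = (e_A)^2 * rho(e_A) with (e_A)^2 = +1 or -1, so the coefficient of e_A in the preimage is (e_A)^2 * tr(M rho(e_A))/4.
Nonzero projections over blades of grade <= 2: e_{3}: (e_{3})^2 = -1, tr(M rho(e_{3})) = -4, coefficient 1; e_{1} e_{4}: (e_{1} e_{4})^2 = +1, tr(M rho(e_{1} e_{4})) = -5, coefficient -\frac{5}{4}; e_{2} e_{3}: (e_{2} e_{3})^2 = -1, tr(M rho(e_{2} e_{3})) = -4, coefficient 1. Every other blade of grade <= 2 projects to 0.
Answer: e_{3} - \frac{5}{4} e_{1} e_{4} + e_{2} e_{3}


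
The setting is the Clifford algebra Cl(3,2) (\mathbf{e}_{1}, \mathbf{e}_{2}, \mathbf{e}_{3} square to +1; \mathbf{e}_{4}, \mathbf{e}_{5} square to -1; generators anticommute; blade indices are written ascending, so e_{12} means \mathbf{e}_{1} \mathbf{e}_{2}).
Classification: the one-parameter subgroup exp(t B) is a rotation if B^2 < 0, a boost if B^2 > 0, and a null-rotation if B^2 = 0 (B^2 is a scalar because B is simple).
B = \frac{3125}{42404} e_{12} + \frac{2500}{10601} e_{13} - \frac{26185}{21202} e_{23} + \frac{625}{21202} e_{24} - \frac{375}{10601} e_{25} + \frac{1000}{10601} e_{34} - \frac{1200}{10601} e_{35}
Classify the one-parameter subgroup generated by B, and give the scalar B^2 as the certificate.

B^2 term by term: the squares give (\frac{3125}{42404})^2*(e_{12})^2 + (\frac{2500}{10601})^2*(e_{13})^2 + (-\frac{26185}{21202})^2*(e_{23})^2 + (\frac{625}{21202})^2*(e_{24})^2 + (-\frac{375}{10601})^2*(e_{25})^2 + (\frac{1000}{10601})^2*(e_{34})^2 + (-\frac{1200}{10601})^2*(e_{35})^2 = \frac{9765625}{1798099216}*(-1) + \frac{6250000}{112381201}*(-1) + \frac{685654225}{449524804}*(-1) + \frac{390625}{449524804}*(+1) + \frac{140625}{112381201}*(+1) + \frac{1000000}{112381201}*(+1) + \frac{1440000}{112381201}*(+1) = -\frac{25}{16} (each basis 2-blade squares to minus the product of its generators' squares); cross terms between blades sharing an index anticommute and cancel; the commuting (index-disjoint) pairs give grade-4 terms 2*c*c'*(blade product), which cancel blade by blade — e_{1234}: \frac{1562500}{112381201} - \frac{1562500}{112381201} = 0; e_{1235}: -\frac{1875000}{112381201} + \frac{1875000}{112381201} = 0; e_{2345}: \frac{750000}{112381201} - \frac{750000}{112381201} = 0 — confirming B is simple. So B^2 = -\frac{25}{16}.
Answer: rotation, certificate B^2 = -\frac{25}{16}. B^2 = -\frac{25}{16} is basis-independent, so its sign is the whole story.


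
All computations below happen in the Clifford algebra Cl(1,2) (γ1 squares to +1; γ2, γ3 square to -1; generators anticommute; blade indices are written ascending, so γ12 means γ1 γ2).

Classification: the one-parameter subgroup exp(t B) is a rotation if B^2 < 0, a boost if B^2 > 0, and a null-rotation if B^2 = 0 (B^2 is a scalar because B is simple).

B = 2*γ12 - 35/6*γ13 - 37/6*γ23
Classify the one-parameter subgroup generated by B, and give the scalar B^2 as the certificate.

B^2 term by term: the squares give (2)^2*(γ12)^2 + (-35/6)^2*(γ13)^2 + (-37/6)^2*(γ23)^2 = 4*(+1) + 1225/36*(+1) + 1369/36*(-1) = 0 (each basis 2-blade squares to minus the product of its generators' squares); cross terms between blades sharing an index anticommute and cancel. So B^2 = 0.
Answer: null-rotation, certificate B^2 = 0. One invariant decides it: the square 0 survives every conjugation, and its sign is exactly the classification.


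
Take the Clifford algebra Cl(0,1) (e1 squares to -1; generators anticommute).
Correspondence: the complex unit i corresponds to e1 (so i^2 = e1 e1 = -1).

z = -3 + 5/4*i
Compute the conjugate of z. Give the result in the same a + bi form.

In blades: z = -3 + 5/4*e1.
Conjugation here is Clifford conjugation: the scalar is fixed and the grade-1 and grade-2 blades all flip sign, giving -3 - 5/4*e1; translating back:
Answer: -3 - 5/4*i


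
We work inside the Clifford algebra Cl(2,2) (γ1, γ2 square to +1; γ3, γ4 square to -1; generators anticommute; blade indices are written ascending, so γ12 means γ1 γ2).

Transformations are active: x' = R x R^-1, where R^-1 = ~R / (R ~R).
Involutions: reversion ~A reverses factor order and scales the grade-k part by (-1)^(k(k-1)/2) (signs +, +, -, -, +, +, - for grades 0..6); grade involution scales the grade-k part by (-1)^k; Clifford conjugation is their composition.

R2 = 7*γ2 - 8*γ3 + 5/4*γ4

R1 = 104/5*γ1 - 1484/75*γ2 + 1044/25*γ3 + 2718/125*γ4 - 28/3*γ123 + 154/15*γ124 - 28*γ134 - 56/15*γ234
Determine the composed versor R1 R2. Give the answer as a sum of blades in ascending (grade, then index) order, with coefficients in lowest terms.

Distribute over the terms of R2 (each basis-blade product reordered to ascending indices, repeated generators contracted through their squares):
R1 (7*γ2) = -10388/75 + 728/5*γ12 + 196/3*γ13 - 1078/15*γ14 - 7308/25*γ23 - 19026/125*γ24 - 392/15*γ34 - 196*γ1234
R1 (-8*γ3) = 8352/25 - 224/3*γ12 - 832/5*γ13 + 224*γ14 + 11872/75*γ23 + 448/15*γ24 + 21744/125*γ34 + 1232/15*γ1234
R1 (5/4*γ4) = -1359/50 - 77/6*γ12 + 35*γ13 + 26*γ14 + 14/3*γ23 - 371/15*γ24 + 261/5*γ34 - 35/3*γ1234
Summing the partial products and collecting blades:
Answer: 25259/150 + 581/10*γ12 - 991/15*γ13 + 2672/15*γ14 - 3234/25*γ23 - 55153/375*γ24 + 75007/375*γ34 - 1883/15*γ1234


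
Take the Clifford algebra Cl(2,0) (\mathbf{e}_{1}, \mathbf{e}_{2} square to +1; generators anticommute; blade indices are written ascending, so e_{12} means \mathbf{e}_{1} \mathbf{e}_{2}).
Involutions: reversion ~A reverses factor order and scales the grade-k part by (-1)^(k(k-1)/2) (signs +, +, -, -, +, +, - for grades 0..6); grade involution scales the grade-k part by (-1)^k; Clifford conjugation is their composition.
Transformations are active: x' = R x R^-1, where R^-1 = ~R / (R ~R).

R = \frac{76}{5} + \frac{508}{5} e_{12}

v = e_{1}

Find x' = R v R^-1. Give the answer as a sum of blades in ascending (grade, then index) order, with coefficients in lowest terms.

~R = \frac{76}{5} - \frac{508}{5} e_{12}, and R ~R = \frac{52768}{5}, so R^-1 = ~R / (\frac{52768}{5}).
R v = \frac{76}{5} e_{1} - \frac{508}{5} e_{2}
Answer: -\frac{7884}{8245} e_{1} - \frac{2413}{8245} e_{2}


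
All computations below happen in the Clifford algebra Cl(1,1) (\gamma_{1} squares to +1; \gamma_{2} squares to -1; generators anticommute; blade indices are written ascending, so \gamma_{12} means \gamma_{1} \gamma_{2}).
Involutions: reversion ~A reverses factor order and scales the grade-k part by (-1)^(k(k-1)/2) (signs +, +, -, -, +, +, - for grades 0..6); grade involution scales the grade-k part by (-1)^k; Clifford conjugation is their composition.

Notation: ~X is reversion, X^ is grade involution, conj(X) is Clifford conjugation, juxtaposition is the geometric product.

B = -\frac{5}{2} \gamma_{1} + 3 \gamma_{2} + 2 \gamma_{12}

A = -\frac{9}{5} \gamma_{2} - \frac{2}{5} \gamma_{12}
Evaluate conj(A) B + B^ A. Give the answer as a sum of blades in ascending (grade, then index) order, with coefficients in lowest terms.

first term: -\frac{23}{5} + \frac{12}{5} \gamma_{1} + \gamma_{2} + \frac{9}{2} \gamma_{12}
second term: -\frac{31}{5} + \frac{24}{5} \gamma_{1} - \gamma_{2} - \frac{9}{2} \gamma_{12}
Answer: -\frac{54}{5} + \frac{36}{5} \gamma_{1}


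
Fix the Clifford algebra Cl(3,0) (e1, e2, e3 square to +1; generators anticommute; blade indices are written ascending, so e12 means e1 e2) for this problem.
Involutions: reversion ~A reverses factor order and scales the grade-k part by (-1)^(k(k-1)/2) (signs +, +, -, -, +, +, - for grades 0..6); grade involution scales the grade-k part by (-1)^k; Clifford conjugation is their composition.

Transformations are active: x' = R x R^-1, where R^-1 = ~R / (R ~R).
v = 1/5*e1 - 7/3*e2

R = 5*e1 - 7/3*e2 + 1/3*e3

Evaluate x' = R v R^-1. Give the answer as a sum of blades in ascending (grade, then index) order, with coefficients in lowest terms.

~R = 5*e1 - 7/3*e2 + 1/3*e3, and R ~R = 275/9, so R^-1 = ~R / (275/9).
R v = 58/9 - 56/5*e12 - 1/15*e13 + 7/9*e23
Answer: 21/11*e1 + 371/275*e2 + 116/825*e3


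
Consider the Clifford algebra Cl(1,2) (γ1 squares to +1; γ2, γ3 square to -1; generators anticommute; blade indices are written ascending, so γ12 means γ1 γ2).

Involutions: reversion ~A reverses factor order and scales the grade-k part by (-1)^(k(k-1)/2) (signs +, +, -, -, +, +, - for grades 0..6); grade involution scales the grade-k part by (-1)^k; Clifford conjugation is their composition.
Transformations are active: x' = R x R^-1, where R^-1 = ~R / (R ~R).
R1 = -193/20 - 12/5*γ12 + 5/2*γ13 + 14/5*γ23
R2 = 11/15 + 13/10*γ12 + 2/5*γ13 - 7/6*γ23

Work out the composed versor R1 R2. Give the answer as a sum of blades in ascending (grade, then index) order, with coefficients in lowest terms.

Distribute over the terms of R1 (each basis-blade product reordered to ascending indices, repeated generators contracted through their squares):
(-193/20) R2 = -2123/300 - 2509/200*γ12 - 193/50*γ13 + 1351/120*γ23
(-12/5*γ12) R2 = -78/25 - 44/25*γ12 - 14/5*γ13 + 24/25*γ23
(5/2*γ13) R2 = 1 - 35/12*γ12 + 11/6*γ13 + 13/4*γ23
(14/5*γ23) R2 = 49/15 - 28/25*γ12 + 91/25*γ13 + 154/75*γ23
Summing the partial products and collecting blades:
Answer: -593/100 - 2201/120*γ12 - 89/75*γ13 + 10513/600*γ23
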